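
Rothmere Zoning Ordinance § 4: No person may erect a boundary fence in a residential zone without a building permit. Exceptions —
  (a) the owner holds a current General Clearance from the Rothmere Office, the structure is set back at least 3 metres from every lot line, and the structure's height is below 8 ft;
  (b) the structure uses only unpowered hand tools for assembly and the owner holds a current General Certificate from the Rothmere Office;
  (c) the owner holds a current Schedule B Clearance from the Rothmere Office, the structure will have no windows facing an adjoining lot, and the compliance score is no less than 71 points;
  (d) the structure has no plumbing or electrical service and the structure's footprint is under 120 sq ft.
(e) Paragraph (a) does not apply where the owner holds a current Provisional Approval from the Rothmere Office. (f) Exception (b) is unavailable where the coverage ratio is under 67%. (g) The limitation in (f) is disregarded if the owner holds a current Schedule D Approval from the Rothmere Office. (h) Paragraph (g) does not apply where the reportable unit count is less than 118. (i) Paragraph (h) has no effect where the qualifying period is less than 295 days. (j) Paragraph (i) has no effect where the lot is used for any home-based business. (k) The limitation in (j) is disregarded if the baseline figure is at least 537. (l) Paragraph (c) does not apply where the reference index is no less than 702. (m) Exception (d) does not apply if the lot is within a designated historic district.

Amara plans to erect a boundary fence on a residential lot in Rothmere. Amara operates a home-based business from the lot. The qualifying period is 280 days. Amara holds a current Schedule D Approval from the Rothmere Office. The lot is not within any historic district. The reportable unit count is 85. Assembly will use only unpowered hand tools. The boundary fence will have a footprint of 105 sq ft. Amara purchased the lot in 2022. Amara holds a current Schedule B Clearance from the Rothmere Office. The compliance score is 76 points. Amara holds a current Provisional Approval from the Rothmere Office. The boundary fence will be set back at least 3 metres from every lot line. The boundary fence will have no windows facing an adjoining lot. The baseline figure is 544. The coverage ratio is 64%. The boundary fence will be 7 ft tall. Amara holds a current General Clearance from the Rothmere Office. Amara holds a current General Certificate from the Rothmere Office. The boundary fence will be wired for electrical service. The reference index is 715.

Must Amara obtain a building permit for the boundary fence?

Exception (a): a current General Clearance is held; the setback is at least 3 m on every side; the structure's height is 7 ft, below the 8 ft limit — every condition holds. But applying paragraph (e): (e) is triggered — a current Provisional Approval is held. Exception (a) does not apply.
Exception (b)'s conditions are all satisfied: assembly uses only hand tools; a current General Certificate is held. As to paragraphs (f)–(k): (f) applies (the coverage ratio is 64%, under the 67% limit), but is displaced by (g): (g) applies — a current Schedule D Approval is held. (h) would limit (g) — the reportable unit count is 85, less than the 118 limit — but (i) sets (h) aside: (i) operates against (h): the qualifying period is 280 days, less than the 295 days limit. (j) would limit (i) — a home-based business operates on the lot — but (k) sets (j) aside: (k) applies — the baseline figure is 544, meeting the 537 threshold. Exception (b) stands.
Exception (c) is satisfied on its face — a current Schedule B Clearance is held; no windows face an adjoining lot; the compliance score is 76 points, meeting the 71 points threshold. But: (l) operates — the reference index is 715, meeting the 702 threshold. Exception (c) does not apply.
Exception (d) does not apply: electrical service is planned.

No — exception (b) applies; Amara does not need a building permit.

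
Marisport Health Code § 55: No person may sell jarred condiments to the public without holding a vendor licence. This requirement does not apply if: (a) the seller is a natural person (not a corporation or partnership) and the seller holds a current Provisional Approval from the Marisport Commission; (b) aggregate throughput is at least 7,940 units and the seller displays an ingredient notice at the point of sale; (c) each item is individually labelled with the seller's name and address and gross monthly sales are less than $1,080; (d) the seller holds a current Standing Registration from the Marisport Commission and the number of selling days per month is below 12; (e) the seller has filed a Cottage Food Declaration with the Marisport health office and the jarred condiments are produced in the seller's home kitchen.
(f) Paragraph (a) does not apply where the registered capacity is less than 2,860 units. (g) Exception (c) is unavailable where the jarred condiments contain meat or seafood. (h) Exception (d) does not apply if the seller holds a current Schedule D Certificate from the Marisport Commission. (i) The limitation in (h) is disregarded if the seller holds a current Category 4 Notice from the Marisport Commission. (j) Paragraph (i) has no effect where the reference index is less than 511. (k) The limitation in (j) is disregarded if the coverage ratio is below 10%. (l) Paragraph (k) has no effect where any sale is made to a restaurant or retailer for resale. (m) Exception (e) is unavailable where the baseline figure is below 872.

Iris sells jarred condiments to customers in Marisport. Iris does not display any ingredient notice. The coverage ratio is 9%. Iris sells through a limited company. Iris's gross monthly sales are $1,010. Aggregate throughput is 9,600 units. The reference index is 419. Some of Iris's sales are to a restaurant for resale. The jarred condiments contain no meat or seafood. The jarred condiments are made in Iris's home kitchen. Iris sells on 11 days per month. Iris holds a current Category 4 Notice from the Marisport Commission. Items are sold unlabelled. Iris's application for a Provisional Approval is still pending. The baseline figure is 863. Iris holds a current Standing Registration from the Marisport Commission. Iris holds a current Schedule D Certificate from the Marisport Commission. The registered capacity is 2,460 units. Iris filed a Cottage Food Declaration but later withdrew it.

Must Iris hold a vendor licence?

Exception (a) does not apply: the seller operates through a limited company.
Exception (b) fails — no ingredient notice is displayed.
Exception (c) does not apply: items are sold unlabelled.
Exception (d) is satisfied on its face — a current Standing Registration is held; the number of selling days per month is 11, below the 12 limit. Turning to paragraphs (h)–(l): (h) applies — a current Schedule D Certificate is held. (i) is engaged (a current Category 4 Notice is held), but yields to (j): (j) operates against (i): the reference index is 419, less than the 511 limit. (k) would limit (j) — the coverage ratio is 9%, below the 10% limit — but (l) sets (k) aside: (l) operates — some sales are to a restaurant for resale. So (d) is unavailable.
Exception (e) does not apply: the Cottage Food Declaration was withdrawn.
No exception is made out. Iris falls within the general rule.

Yes — Iris must hold a vendor licence.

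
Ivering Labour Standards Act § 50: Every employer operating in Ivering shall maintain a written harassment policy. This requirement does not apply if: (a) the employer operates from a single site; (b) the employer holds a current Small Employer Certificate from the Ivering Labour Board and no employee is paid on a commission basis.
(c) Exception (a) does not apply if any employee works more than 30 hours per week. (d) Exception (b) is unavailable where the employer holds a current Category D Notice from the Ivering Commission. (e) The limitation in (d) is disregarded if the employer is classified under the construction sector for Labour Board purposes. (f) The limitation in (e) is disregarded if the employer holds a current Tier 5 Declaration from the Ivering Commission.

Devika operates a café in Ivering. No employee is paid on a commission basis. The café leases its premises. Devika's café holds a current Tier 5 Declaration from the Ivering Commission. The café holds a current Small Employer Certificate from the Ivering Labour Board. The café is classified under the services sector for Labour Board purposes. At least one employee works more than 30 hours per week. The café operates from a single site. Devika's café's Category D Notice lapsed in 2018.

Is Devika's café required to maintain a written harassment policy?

Exception (a)'s conditions are all satisfied: the employer operates from a single site. But: (c) operates against (a): at least one employee exceeds 30 hours/week. (a) is therefore removed.
Exception (b)'s conditions are all satisfied: a current Small Employer Certificate is held; no employee is paid on commission. Considering the limiting provisions: (d), which would limit (b), does not operate here: there is no Category D Notice in force. So (b) applies.

No — exception (b) applies; Devika's café is not required to maintain a written harassment policy.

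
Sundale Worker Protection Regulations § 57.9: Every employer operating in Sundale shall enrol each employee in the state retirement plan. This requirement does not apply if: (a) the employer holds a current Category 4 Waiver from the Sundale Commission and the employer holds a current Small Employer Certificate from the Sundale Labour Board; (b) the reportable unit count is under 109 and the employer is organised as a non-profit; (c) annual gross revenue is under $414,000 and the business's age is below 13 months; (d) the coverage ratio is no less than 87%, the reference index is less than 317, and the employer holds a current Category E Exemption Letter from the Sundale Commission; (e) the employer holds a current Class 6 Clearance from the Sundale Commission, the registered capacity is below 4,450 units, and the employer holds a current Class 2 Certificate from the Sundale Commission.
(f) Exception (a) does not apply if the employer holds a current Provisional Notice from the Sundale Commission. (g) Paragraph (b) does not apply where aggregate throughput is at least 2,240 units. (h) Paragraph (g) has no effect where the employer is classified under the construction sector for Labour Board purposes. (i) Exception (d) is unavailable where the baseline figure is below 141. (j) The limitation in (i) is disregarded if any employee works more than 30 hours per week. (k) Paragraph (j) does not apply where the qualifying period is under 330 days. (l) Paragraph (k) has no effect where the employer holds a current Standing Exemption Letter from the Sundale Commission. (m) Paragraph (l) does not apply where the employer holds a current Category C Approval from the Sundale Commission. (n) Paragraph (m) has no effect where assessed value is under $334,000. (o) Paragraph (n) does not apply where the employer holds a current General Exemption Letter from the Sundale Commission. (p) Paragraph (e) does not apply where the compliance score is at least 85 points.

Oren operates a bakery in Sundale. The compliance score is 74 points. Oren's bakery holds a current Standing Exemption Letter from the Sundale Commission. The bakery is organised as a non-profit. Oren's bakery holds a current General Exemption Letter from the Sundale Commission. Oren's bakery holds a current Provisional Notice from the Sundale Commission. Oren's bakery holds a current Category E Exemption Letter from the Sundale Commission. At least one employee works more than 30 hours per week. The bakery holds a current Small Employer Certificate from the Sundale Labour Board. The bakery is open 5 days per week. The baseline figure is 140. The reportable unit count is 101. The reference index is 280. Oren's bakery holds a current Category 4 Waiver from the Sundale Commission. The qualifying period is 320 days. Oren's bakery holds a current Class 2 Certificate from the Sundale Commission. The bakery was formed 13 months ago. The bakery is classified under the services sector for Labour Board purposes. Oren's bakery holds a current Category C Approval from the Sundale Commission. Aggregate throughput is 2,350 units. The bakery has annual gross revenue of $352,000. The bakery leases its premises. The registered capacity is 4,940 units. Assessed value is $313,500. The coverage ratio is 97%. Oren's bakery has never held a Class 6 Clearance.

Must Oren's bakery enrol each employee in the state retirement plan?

Exception (a)'s conditions are all satisfied: a current Category 4 Waiver is held; a current Small Employer Certificate is held. Turning to paragraph (f): (f) is engaged — a current Provisional Notice is held. Exception (a) does not apply.
Exception (b): the reportable unit count is 101, under the 109 limit; the employer is a non-profit — every condition holds. Turning to paragraphs (g)–(h): (g) operates against (b): aggregate throughput is 2,350 units, meeting the 2,240 units threshold. (h), which would lift (g), is not triggered — the bakery is classified under the services sector. So (b) is unavailable.
Exception (c) fails — the business's age is 13 months, not below 13 months.
All of (d)'s requirements are met (the coverage ratio is 97%, meeting the 87% threshold; the reference index is 280, less than the 317 limit; a current Category E Exemption Letter is held). However, paragraphs (i)–(o) must be considered: (i) operates against (d): the baseline figure is 140, below the 141 limit. (j) operates (at least one employee exceeds 30 hours/week), but is displaced by (k): (k) is engaged — the qualifying period is 320 days, under the 330 days limit. (l) would limit (k) — a current Standing Exemption Letter is held — but (m) sets (l) aside: (m) operates against (l): a current Category C Approval is held. (n) would limit (m) — assessed value is $313,500, under the $334,000 limit — but (o) sets (n) aside: (o) operates against (n): a current General Exemption Letter is held. So (d) is unavailable.
Exception (e) does not apply: there is no Class 6 Clearance in force.
None of the exceptions is available; § 57.9 applies in full.

Yes — Oren's bakery must enrol each employee in the state retirement plan.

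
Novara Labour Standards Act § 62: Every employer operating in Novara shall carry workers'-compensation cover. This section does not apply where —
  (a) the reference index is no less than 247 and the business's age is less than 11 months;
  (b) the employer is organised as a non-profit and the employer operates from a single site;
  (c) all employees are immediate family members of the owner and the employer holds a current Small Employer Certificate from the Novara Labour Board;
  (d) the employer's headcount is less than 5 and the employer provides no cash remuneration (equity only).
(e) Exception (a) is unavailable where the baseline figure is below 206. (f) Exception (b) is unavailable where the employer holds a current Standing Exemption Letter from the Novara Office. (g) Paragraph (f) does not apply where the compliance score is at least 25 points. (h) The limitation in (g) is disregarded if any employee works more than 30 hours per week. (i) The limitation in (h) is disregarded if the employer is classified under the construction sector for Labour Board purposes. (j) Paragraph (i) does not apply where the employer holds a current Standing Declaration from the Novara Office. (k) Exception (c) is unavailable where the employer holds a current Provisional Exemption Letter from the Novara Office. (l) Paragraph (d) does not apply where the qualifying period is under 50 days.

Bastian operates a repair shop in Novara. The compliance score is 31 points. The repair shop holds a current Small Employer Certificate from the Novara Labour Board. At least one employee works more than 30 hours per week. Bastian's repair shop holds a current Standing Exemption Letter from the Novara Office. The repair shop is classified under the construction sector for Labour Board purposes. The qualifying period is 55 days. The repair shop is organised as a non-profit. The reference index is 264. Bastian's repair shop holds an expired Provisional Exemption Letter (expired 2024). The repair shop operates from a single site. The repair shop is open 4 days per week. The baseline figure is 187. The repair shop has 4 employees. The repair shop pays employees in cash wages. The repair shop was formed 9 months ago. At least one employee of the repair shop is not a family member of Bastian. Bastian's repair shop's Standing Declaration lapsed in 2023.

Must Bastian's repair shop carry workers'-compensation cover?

Exception (a)'s conditions are all satisfied: the reference index is 264, meeting the 247 threshold; the business's age is 9 months, less than the 11 months limit. But: (e) operates — the baseline figure is 187, below the 206 limit. Exception (a) does not apply.
Exception (b): the employer is a non-profit; the employer operates from a single site — every condition holds. Under paragraphs (f)–(j): (f) is engaged (a current Standing Exemption Letter is held), but is itself disapplied by (g): (g) applies — the compliance score is 31 points, meeting the 25 points threshold. (h) is triggered (at least one employee exceeds 30 hours/week), but is displaced by (i): (i) operates against (h): the repair shop is classified under the construction sector. (j), which would lift (i), is not triggered — no current Standing Declaration is held. (b) remains available.
Exception (c) requires that all employees are immediate family members of the owner; but at least one employee is not a family member, so (c) is unavailable.
Exception (d) does not apply: employees are paid cash wages.

No — exception (b) applies; Bastian's repair shop is not required to carry workers'-compensation cover.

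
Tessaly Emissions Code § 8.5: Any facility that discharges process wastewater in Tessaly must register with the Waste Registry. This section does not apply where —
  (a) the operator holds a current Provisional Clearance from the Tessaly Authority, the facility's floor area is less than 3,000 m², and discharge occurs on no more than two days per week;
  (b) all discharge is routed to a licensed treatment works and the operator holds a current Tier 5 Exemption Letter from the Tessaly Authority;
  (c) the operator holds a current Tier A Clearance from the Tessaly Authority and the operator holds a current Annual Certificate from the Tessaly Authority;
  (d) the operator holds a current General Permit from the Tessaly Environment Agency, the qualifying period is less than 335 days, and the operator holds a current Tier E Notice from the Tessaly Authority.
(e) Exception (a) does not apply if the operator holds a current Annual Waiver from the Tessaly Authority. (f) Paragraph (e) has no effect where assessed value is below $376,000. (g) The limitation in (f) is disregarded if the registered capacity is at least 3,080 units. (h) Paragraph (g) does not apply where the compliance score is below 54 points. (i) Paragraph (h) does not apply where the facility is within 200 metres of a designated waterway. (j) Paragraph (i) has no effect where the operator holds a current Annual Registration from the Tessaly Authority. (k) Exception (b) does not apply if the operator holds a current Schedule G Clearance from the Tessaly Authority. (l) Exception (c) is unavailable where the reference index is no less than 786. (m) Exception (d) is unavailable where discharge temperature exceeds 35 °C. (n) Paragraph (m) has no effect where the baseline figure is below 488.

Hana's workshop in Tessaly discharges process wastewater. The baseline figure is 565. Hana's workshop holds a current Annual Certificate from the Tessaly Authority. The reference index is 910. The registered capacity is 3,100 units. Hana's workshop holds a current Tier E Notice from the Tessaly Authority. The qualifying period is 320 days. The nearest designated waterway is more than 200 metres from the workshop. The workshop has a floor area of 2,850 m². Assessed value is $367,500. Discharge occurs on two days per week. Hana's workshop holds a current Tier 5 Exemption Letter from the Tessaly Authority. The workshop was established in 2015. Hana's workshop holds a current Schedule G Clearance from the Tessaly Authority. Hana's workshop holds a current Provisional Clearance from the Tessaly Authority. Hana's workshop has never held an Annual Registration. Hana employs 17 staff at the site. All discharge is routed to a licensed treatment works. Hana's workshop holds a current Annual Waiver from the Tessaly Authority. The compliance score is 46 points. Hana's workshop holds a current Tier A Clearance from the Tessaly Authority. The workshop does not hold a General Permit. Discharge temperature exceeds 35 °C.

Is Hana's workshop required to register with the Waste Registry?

No — exception (a) applies; Hana's workshop is not required to register with the Waste Registry.

Exception (a) is satisfied on its face — a current Provisional Clearance is held; the facility's floor area is 2,850 m², less than the 3,000 m² limit; discharge occurs on no more than two days per week. Under paragraphs (e)–(j): (e) would limit (a) — a current Annual Waiver is held — but (f) sets (e) aside: (f) is triggered — assessed value is $367,500, below the $376,000 limit. (g) is engaged (the registered capacity is 3,100 units, meeting the 3,080 units threshold), but is overridden by (h): (h) operates against (g): the compliance score is 46 points, below the 54 points limit. (i), which would lift (h), is not engaged — the workshop is more than 200 m from any designated waterway. (a) remains available.
Exception (b)'s conditions are all satisfied: discharge is routed to a licensed treatment works; a current Tier 5 Exemption Letter is held. Turning to paragraph (k): (k) is triggered — a current Schedule G Clearance is held. So (b) is unavailable.
Exception (c)'s conditions are all satisfied: a current Tier A Clearance is held; a current Annual Certificate is held. Turning to paragraph (l): (l) operates against (c): the reference index is 910, meeting the 786 threshold. So (c) is unavailable.
Exception (d) fails — no General Permit is held.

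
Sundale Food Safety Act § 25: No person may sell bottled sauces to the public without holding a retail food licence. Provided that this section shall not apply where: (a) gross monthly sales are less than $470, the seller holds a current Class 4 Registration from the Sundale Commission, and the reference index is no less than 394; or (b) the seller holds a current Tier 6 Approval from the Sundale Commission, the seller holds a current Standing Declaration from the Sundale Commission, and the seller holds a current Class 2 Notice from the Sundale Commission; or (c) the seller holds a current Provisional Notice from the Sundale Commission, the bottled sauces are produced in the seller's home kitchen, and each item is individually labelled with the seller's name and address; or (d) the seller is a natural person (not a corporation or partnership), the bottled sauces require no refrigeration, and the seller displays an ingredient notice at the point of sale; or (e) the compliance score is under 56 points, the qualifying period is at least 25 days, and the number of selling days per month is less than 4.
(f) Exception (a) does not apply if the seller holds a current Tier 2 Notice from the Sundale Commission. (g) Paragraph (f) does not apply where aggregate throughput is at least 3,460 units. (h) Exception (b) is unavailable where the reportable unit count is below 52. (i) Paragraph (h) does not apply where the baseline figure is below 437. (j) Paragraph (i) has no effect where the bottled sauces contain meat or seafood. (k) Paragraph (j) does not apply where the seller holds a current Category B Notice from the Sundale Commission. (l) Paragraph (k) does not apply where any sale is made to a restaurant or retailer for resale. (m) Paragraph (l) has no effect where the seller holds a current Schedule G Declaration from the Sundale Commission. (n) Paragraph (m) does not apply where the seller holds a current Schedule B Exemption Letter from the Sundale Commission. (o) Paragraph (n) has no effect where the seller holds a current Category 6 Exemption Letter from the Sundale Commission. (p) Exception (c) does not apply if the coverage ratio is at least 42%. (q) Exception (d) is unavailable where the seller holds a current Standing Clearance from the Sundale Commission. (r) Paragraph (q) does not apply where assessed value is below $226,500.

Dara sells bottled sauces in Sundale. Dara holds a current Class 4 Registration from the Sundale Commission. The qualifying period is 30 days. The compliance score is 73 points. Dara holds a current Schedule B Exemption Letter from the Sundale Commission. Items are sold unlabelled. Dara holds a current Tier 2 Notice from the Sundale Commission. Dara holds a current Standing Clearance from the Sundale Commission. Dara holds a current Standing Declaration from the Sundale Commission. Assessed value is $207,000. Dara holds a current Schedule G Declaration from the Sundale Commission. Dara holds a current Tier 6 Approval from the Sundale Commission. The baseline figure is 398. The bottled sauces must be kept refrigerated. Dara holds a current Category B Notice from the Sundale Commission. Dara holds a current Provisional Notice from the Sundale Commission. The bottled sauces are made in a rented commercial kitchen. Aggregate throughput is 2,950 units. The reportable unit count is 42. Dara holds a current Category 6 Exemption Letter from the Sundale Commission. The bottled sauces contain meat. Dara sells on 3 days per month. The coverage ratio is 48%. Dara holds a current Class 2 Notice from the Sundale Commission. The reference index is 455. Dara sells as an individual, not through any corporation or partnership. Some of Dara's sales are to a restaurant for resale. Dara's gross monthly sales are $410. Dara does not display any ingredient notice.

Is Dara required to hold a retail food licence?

Exception (a): gross monthly sales are $410, less than the $470 limit; a current Class 4 Registration is held; the reference index is 455, meeting the 394 threshold — every condition holds. But applying paragraphs (f)–(g): (f) operates against (a): a current Tier 2 Notice is held. (g) is not triggered (aggregate throughput is 2,950 units, short of 3,460 units), so (f) stands. So (a) is unavailable.
All of (b)'s requirements are met (a current Tier 6 Approval is held; a current Standing Declaration is held; a current Class 2 Notice is held). Applying paragraphs (h)–(o): (h) is triggered (the reportable unit count is 42, below the 52 limit), but is displaced by (i): (i) operates against (h): the baseline figure is 398, below the 437 limit. (j) is triggered (the bottled sauces contain meat), but is itself disapplied by (k): (k) operates — a current Category B Notice is held. (l) operates (some sales are to a restaurant for resale), but is itself disapplied by (m): (m) operates — a current Schedule G Declaration is held. (n) operates (a current Schedule B Exemption Letter is held), but is itself disapplied by (o): (o) operates against (n): a current Category 6 Exemption Letter is held. So (b) applies.
Exception (c) requires that the bottled sauces are produced in the seller's home kitchen; but the bottled sauces are made in a commercial kitchen, not a home kitchen, so (c) is unavailable.
Exception (d) fails — the bottled sauces require refrigeration.
Exception (e) fails — the compliance score is 73 points, not under 56 points.

No — exception (b) applies; Dara is not required to hold a retail food licence.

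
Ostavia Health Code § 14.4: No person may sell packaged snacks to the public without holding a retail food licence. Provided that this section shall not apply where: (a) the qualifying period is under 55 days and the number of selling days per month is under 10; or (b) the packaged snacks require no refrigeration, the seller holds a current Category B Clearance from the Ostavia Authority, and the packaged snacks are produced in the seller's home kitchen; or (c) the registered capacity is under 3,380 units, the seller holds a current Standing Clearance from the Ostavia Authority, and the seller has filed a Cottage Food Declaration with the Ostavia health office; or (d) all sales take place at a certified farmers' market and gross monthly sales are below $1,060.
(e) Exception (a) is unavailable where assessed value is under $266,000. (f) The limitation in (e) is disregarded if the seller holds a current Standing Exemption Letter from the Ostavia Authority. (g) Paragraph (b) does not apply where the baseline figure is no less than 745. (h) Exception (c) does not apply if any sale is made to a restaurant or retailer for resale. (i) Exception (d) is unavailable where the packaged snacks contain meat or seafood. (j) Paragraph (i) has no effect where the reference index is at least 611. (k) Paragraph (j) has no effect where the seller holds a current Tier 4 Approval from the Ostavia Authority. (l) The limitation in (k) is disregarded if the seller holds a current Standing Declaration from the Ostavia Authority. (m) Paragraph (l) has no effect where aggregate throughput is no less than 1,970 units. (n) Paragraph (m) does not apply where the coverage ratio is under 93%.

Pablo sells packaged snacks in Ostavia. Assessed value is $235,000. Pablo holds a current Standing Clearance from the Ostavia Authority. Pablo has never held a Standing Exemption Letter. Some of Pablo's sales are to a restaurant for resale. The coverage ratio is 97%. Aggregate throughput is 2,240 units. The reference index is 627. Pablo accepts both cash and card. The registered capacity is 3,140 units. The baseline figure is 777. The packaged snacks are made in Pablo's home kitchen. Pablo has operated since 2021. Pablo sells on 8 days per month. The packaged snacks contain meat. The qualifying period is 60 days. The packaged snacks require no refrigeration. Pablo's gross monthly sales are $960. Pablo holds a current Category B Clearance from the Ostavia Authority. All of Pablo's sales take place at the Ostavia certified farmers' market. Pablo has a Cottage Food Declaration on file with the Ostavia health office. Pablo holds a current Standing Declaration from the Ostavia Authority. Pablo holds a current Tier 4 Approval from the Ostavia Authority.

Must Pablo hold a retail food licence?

Yes — Pablo must hold a retail food licence.

Exception (a) does not apply: the qualifying period is 60 days, not under 55 days.
Exception (b) is satisfied on its face — the packaged snacks are shelf-stable; a current Category B Clearance is held; the packaged snacks are home-kitchen produced. Turning to paragraph (g): (g) operates against (b): the baseline figure is 777, meeting the 745 threshold. So (b) is unavailable.
Exception (c)'s conditions are all satisfied: the registered capacity is 3,140 units, under the 3,380 units limit; a current Standing Clearance is held; a Cottage Food Declaration is on file. Turning to paragraph (h): (h) applies — some sales are to a restaurant for resale. (c) is therefore removed.
All of (d)'s requirements are met (all sales are at a certified farmers' market; gross monthly sales are $960, below the $1,060 limit). But applying paragraphs (i)–(n): (i) operates — the packaged snacks contain meat. (j) is triggered (the reference index is 627, meeting the 611 threshold), but is set aside by (k): (k) operates — a current Tier 4 Approval is held. (l) is triggered (a current Standing Declaration is held), but is displaced by (m): (m) is engaged — aggregate throughput is 2,240 units, meeting the 1,970 units threshold. (n), which would lift (m), is not triggered — the coverage ratio is 97%, not under 93%. Exception (d) does not apply.
No exception displaces § 14.4.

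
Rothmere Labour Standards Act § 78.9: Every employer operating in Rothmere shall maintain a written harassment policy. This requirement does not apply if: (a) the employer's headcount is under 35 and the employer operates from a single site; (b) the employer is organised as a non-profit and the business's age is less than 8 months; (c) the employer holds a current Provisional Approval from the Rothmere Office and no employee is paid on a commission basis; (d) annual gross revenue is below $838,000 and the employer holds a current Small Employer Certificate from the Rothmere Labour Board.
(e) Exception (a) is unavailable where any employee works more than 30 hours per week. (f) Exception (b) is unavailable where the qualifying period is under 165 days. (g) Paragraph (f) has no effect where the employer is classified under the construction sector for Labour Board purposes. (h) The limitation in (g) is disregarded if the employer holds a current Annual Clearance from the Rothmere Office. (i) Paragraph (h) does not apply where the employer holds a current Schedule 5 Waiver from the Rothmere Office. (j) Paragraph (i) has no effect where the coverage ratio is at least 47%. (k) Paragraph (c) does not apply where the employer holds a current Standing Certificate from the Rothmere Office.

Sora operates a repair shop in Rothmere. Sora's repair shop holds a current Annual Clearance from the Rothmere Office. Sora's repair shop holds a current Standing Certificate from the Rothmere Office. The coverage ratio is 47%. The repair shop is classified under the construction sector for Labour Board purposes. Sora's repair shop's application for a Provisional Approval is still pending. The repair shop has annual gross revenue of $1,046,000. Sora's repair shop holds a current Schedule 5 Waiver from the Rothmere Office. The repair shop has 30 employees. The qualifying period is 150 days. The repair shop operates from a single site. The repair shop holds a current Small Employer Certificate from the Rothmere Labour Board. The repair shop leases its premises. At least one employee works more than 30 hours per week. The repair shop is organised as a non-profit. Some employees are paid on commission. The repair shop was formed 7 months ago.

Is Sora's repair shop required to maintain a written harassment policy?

Exception (a)'s conditions are all satisfied: the employer's headcount is 30, under the 35 limit; the employer operates from a single site. However, paragraph (e) must be considered: (e) operates against (a): at least one employee exceeds 30 hours/week. (a) is therefore removed.
Exception (b): the employer is a non-profit; the business's age is 7 months, less than the 8 months limit — every condition holds. But: (f) is engaged — the qualifying period is 150 days, under the 165 days limit. (g) would limit (f) — the repair shop is classified under the construction sector — but (h) sets (g) aside: (h) applies — a current Annual Clearance is held. (i) operates (a current Schedule 5 Waiver is held), but is displaced by (j): (j) operates against (i): the coverage ratio is 47%, meeting the 47% threshold. So (b) is unavailable.
Exception (c) does not apply: no current Provisional Approval is held.
Exception (d) requires that annual gross revenue is below $838,000; but annual gross revenue is $1,046,000, not below $838,000, so (d) is unavailable.
None of the exceptions is available; § 78.9 applies in full.

Yes — Sora's repair shop must maintain a written harassment policy.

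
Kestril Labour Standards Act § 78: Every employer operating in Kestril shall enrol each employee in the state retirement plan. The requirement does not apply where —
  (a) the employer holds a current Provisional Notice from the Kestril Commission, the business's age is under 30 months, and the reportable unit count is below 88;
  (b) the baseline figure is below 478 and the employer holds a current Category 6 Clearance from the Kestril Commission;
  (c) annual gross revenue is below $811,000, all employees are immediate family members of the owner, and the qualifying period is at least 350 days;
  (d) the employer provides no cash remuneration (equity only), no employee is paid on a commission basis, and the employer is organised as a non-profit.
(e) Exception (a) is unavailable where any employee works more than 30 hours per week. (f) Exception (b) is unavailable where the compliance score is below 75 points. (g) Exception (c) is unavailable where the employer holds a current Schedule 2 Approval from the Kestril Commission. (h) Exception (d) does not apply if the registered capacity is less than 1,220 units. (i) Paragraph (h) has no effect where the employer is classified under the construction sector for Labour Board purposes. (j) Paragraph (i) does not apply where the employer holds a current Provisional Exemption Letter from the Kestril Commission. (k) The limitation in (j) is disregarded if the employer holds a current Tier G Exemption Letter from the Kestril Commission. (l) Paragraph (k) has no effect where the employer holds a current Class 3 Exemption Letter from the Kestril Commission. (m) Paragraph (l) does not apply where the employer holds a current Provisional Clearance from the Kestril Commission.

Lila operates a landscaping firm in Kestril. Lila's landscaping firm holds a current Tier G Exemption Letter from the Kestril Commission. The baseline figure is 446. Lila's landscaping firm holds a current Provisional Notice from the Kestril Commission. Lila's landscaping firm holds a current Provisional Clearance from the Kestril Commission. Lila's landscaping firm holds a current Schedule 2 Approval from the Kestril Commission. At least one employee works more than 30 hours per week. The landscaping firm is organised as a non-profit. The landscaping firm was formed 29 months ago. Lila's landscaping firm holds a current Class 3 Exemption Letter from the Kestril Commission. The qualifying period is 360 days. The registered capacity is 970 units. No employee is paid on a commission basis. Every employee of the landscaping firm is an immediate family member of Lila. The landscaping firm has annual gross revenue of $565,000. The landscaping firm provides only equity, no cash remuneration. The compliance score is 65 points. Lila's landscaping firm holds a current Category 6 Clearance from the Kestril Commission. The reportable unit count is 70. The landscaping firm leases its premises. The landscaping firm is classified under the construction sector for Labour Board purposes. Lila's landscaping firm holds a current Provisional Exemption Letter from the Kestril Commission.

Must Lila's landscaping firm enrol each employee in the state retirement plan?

Exception (a): a current Provisional Notice is held; the business's age is 29 months, under the 30 months limit; the reportable unit count is 70, below the 88 limit — every condition holds. But applying paragraph (e): (e) operates against (a): at least one employee exceeds 30 hours/week. Exception (a) does not apply.
Exception (b) is satisfied on its face — the baseline figure is 446, below the 478 limit; a current Category 6 Clearance is held. But: (f) is engaged — the compliance score is 65 points, below the 75 points limit. So (b) is unavailable.
Exception (c): annual gross revenue is $565,000, below the $811,000 limit; every employee is an immediate family member; the qualifying period is 360 days, meeting the 350 days threshold — every condition holds. However, paragraph (g) must be considered: (g) operates — a current Schedule 2 Approval is held. So (c) is unavailable.
Exception (d)'s conditions are all satisfied: remuneration is equity-only; no employee is paid on commission; the employer is a non-profit. Considering the limiting provisions: (h) applies (the registered capacity is 970 units, less than the 1,220 units limit), but is set aside by (i): (i) operates — the landscaping firm is classified under the construction sector. (j) is triggered (a current Provisional Exemption Letter is held), but is displaced by (k): (k) operates against (j): a current Tier G Exemption Letter is held. (l) would limit (k) — a current Class 3 Exemption Letter is held — but (m) sets (l) aside: (m) operates against (l): a current Provisional Clearance is held. Exception (d) stands.

No — exception (d) applies; Lila's landscaping firm is not required to enrol each employee in the state retirement plan.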